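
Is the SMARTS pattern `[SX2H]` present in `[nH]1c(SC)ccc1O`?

The pattern [SX2H] describes an aliphatic sulfur with two connections, one being H — a thiol.
The closest candidate here is a hydroxyl group (-OH), but it is an -OH, not an -SH. No other fragment satisfies the full query, so there is no match.

No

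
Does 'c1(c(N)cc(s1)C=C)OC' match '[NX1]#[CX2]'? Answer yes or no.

No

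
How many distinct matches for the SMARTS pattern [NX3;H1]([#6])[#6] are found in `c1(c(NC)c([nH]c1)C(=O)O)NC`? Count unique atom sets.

[NX3;H1]([#6])[#6] is the SMARTS for a secondary amine: a trivalent nitrogen with one H, bonded to two carbons.
The molecule carries 2 separate instances of an N-methylamino group (-NHCH3) meeting every constraint; each maps to a distinct set of atoms, giving 2 matches.

2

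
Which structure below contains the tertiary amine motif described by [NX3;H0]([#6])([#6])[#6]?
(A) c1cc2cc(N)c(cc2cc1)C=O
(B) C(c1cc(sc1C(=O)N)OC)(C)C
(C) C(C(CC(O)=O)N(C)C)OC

C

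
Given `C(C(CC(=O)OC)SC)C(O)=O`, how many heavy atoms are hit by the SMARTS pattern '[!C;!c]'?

The query [!C;!c] means: neither aliphatic nor aromatic carbon — same as [!#6].
Check the 12 heavy atoms by environment: 7× C → no; 1× S → match; 4× O → match.
Summing the matching environments: 1 + 4 = 5 matching atoms.

5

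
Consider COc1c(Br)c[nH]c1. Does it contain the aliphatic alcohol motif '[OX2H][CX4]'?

No

The pattern [OX2H][CX4] describes a hydroxyl oxygen bound to an sp3 (X4) carbon — an aliphatic alcohol.
The closest candidate here is a methoxy ether (-OCH3), but the oxygen has H0 (ether), not H1. No other fragment satisfies the full query, so there is no match.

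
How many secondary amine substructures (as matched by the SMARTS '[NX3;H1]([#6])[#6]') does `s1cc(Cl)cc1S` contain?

0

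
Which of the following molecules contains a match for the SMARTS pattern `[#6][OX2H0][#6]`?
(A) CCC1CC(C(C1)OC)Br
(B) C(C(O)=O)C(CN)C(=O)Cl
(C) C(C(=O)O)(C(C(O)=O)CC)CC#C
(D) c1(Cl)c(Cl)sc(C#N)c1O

[#6][OX2H0][#6] describes an aliphatic oxygen bridging two carbons with no H on the oxygen (an ether).
(A) contains a methoxy ether (-OCH3), which satisfies every atom and bond constraint.
(B) has a carboxylic acid group (-C(=O)OH) but the -OH oxygen has H1; the =O is OX1, not OX2.
(C) has a carboxylic acid group (-C(=O)OH) but the -OH oxygen has H1; the =O is OX1, not OX2.
(D) has a hydroxyl group (-OH) but the oxygen has H1, not H0 bridging two carbons.
So the answer is (A).

A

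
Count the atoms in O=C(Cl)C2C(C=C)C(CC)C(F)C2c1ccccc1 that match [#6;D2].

Check the 19 heavy atoms by environment: 6× C (D3) → no; 1× F (D1) → no; 2× C (D2) → match; 2× C (D1) → no; 1× O (D1) → no; 1× Cl (D1) → no; 1× c (aromatic, D3) → no; 5× c (aromatic, D2) → match.
Summing the matching environments: 2 + 5 = 7 matching atoms.

7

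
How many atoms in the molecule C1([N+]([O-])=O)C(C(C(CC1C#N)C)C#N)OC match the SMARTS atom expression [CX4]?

The query [CX4] means: C with X4: aliphatic carbon with exactly 4 total connections (bonds + H).
Check the 16 heavy atoms by environment: 8× C (X4) → match; 2× C (X2) → no; 2× N (X1) → no; 1× N (charge +1, X3) → no; 1× O (charge -1, X1) → no; 1× O (X1) → no; 1× O (X2) → no.
That gives 8 matching atoms.

8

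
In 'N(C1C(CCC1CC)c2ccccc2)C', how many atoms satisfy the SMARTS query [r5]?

5

Check the 15 heavy atoms by environment: 5× C (in 5-ring) → match; 3× C (acyclic) → no; 1× N (acyclic) → no; 6× c (aromatic, in 6-ring) → no.
That gives 5 matching atoms.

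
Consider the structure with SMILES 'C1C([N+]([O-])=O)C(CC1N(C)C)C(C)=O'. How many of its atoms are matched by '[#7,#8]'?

5

The query [#7,#8] means: nitrogen or oxygen (comma = OR).
Check the 14 heavy atoms by environment: 9× C → no; 2× O → match; 1× N → match; 1× N (charge +1) → match; 1× O (charge -1) → match.
Summing the matching environments: 2 + 1 + 1 + 1 = 5 matching atoms.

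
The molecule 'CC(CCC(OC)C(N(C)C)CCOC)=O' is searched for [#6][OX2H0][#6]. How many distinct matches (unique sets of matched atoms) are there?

2

[#6][OX2H0][#6] is the SMARTS for an ether: an aliphatic oxygen bridging two carbons with no H on the oxygen.
The molecule carries 2 separate instances of a methoxy ether (-OCH3) meeting every constraint; each maps to a distinct set of atoms, giving 2 matches.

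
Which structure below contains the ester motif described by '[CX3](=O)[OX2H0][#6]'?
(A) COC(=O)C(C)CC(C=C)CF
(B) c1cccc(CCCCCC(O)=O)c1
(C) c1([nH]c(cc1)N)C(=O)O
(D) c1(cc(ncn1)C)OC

A

[CX3](=O)[OX2H0][#6] describes a carbonyl carbon bonded to an oxygen that is itself bonded to carbon (no H on that O) (an ester).
(A) contains a methyl-ester group (-C(=O)OCH3), which satisfies every atom and bond constraint.
(B) has a carboxylic acid group (-C(=O)OH) but the singly-bonded O carries H (OX2H1, not H0).
(C) has a carboxylic acid group (-C(=O)OH) but the singly-bonded O carries H (OX2H1, not H0).
(D) has a methoxy ether (-OCH3) but the ether oxygen is not adjacent to a C=O carbon.
So the answer is (A).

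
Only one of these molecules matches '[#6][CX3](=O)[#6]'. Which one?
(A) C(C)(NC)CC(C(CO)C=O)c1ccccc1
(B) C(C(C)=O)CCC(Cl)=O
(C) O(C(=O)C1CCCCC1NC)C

[#6][CX3](=O)[#6] describes a carbonyl carbon (no H) flanked by two carbons (a ketone).
(A) has an aldehyde (-CHO) but the carbonyl carbon has H1, so it is not flanked by two carbons.
(B) contains an acetyl/ketone group (-C(=O)CH3), which satisfies every atom and bond constraint.
(C) has a methyl-ester group (-C(=O)OCH3) but one neighbour of the carbonyl carbon is O, not C.
So the answer is (B).

B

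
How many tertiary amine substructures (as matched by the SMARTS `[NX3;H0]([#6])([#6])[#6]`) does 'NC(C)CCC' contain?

0

[NX3;H0]([#6])([#6])[#6] is the SMARTS for a tertiary amine: a trivalent nitrogen with no H, bonded to three carbons.
The molecule has a primary amino group (-NH2), but the nitrogen has H2, not H0 with three carbons; nothing else fits, so there are 0 matches.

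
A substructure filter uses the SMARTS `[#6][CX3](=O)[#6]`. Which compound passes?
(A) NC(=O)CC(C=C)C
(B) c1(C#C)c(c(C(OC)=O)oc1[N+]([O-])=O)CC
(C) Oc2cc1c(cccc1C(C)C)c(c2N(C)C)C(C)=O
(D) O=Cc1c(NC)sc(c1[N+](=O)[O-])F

C

[#6][CX3](=O)[#6] describes a carbonyl carbon (no H) flanked by two carbons (a ketone).
(A) has a primary amide (-C(=O)NH2) but one neighbour of the carbonyl carbon is N, not C.
(B) has a methyl-ester group (-C(=O)OCH3) but one neighbour of the carbonyl carbon is O, not C.
(C) contains an acetyl/ketone group (-C(=O)CH3), which satisfies every atom and bond constraint.
(D) has an aldehyde (-CHO) but the carbonyl carbon has H1, so it is not flanked by two carbons.
So the answer is (C).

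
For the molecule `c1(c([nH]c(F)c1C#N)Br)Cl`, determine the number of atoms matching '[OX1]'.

0

The query [OX1] means: aliphatic oxygen with one total connection — typically a carbonyl =O or an oxide.
Check the 10 heavy atoms by environment: 1× n (aromatic, X3) → no; 4× c (aromatic, X3) → no; 1× Br (X1) → no; 1× Cl (X1) → no; 1× F (X1) → no; 1× C (X2) → no; 1× N (X1) → no.
No environment satisfies the query, so 0 matching atoms.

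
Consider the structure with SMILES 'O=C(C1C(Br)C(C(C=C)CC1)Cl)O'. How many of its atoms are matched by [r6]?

6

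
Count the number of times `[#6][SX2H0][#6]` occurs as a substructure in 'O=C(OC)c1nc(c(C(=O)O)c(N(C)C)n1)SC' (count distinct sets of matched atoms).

[#6][SX2H0][#6] is the SMARTS for a thioether: an aliphatic sulfur bridging two carbons with no H on the sulfur.
Exactly one fragment in the molecule meets all constraints, giving 1 match.

1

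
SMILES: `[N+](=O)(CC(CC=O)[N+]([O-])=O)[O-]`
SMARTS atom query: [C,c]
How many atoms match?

4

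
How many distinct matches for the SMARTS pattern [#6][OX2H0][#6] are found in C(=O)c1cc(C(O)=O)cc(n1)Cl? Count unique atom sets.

0

[#6][OX2H0][#6] is the SMARTS for an ether: an aliphatic oxygen bridging two carbons with no H on the oxygen.
The molecule has a carboxylic acid group (-C(=O)OH), but the -OH oxygen has H1; the =O is OX1, not OX2; nothing else fits, so there are 0 matches.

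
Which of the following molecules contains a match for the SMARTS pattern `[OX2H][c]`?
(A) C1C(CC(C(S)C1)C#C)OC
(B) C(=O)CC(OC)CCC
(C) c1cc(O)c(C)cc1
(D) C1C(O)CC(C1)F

C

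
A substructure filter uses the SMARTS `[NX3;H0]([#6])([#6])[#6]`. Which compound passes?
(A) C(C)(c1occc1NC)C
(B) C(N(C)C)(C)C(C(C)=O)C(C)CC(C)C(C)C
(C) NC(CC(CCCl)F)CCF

[NX3;H0]([#6])([#6])[#6] describes a trivalent nitrogen with no H, bonded to three carbons (a tertiary amine).
(A) has an N-methylamino group (-NHCH3) but the nitrogen still has one H (H1), not H0.
(B) contains a dimethylamino group (-N(CH3)2), which satisfies every atom and bond constraint.
(C) has a primary amino group (-NH2) but the nitrogen has H2, not H0 with three carbons.
So the answer is (B).

B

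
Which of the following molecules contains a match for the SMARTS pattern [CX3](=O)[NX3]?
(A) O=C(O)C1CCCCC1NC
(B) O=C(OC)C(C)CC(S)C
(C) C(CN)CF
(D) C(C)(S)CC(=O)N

[CX3](=O)[NX3] describes a carbonyl carbon bonded to a trivalent nitrogen (an amide).
(A) has a carboxylic acid group (-C(=O)OH) but the carbonyl is bonded to O, not to an NX3 nitrogen.
(B) has a methyl-ester group (-C(=O)OCH3) but the carbonyl is bonded to O, not to an NX3 nitrogen.
(C) has a primary amino group (-NH2) but the -NH2 is not attached to a carbonyl carbon.
(D) contains a primary amide (-C(=O)NH2), which satisfies every atom and bond constraint.
So the answer is (D).

D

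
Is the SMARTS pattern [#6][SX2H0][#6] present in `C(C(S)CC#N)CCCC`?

No

The pattern [#6][SX2H0][#6] describes an aliphatic sulfur bridging two carbons with no H on the sulfur — a thioether.
The closest candidate here is a thiol (-SH), but the sulfur has H1, not H0 bridging two carbons. No other fragment satisfies the full query, so there is no match.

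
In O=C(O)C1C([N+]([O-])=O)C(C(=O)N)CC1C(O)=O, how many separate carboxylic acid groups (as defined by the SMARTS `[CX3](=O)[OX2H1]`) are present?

[CX3](=O)[OX2H1] is the SMARTS for a carboxylic acid: an sp2 carbon double-bonded to O and single-bonded to an -OH oxygen.
The molecule carries 2 separate instances of a carboxylic acid group (-C(=O)OH) meeting every constraint; each maps to a distinct set of atoms, giving 2 matches.

2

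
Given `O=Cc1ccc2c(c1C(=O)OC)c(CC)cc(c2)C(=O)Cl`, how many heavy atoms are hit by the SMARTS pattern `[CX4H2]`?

1

The query [CX4H2] means: sp3 carbon (X4) with exactly two hydrogens.
Check the 21 heavy atoms by environment: 6× c (aromatic, H0, X3) → no; 4× c (aromatic, H1, X3) → no; 2× C (H0, X3) → no; 3× O (H0, X1) → no; 1× Cl (H0, X1) → no; 1× O (H0, X2) → no; 2× C (H3, X4) → no; 1× C (H2, X4) → match; 1× C (H1, X3) → no.
That gives 1 matching atom.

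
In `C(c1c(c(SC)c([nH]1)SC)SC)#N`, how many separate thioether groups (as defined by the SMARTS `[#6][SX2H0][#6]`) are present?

3

[#6][SX2H0][#6] is the SMARTS for a thioether: an aliphatic sulfur bridging two carbons with no H on the sulfur.
The molecule carries 3 separate instances of a methylthio ether (-SCH3) meeting every constraint; each maps to a distinct set of atoms, giving 3 matches.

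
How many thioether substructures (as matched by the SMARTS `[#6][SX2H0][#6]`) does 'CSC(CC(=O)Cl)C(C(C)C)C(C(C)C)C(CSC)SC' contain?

[#6][SX2H0][#6] is the SMARTS for a thioether: an aliphatic sulfur bridging two carbons with no H on the sulfur.
The molecule carries 3 separate instances of a methylthio ether (-SCH3) meeting every constraint; each maps to a distinct set of atoms, giving 3 matches.

3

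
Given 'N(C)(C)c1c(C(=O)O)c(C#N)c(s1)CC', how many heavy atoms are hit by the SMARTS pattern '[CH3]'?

Check the 15 heavy atoms by environment: 1× s (aromatic, H0) → no; 4× c (aromatic, H0) → no; 2× C (H0) → no; 2× N (H0) → no; 3× C (H3) → match; 1× C (H2) → no; 1× O (H0) → no; 1× O (H1) → no.
That gives 3 matching atoms.

3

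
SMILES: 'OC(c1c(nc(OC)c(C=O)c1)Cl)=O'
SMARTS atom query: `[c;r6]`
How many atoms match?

5

The query [c;r6] means: aromatic carbon that belongs to a six-membered ring.
Check the 14 heavy atoms by environment: 1× n (aromatic, in 6-ring) → no; 5× c (aromatic, in 6-ring) → match; 3× C (acyclic) → no; 4× O (acyclic) → no; 1× Cl (acyclic) → no.
That gives 5 matching atoms.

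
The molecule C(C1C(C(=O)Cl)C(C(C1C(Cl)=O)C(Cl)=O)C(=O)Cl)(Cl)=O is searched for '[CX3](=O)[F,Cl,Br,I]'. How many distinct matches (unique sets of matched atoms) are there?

5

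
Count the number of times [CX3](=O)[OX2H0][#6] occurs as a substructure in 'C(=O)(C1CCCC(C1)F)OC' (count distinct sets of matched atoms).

1

[CX3](=O)[OX2H0][#6] is the SMARTS for an ester: a carbonyl carbon bonded to an oxygen that is itself bonded to carbon (no H on that O).
Exactly one fragment in the molecule meets all constraints, giving 1 match.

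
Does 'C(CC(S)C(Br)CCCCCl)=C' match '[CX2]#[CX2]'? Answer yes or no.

No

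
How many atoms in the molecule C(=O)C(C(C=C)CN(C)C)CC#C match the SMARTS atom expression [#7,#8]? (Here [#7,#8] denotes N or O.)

The query [#7,#8] means: nitrogen or oxygen (comma = OR).
Check the 13 heavy atoms by environment: 11× C → no; 1× N → match; 1× O → match.
Summing the matching environments: 1 + 1 = 2 matching atoms.

2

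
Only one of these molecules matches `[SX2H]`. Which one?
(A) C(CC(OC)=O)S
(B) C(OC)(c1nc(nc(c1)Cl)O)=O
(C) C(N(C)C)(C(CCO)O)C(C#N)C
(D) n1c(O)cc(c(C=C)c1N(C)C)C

A

[SX2H] describes an aliphatic sulfur with two connections, one being H (a thiol).
(A) contains a thiol (-SH), which satisfies every atom and bond constraint.
(B) has a hydroxyl group (-OH) but it is an -OH, not an -SH.
(C) has a hydroxyl group (-OH) but it is an -OH, not an -SH.
(D) has a hydroxyl group (-OH) but it is an -OH, not an -SH.
So the answer is (A).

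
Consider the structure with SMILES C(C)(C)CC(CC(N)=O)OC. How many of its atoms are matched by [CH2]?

2

The query [CH2] means: aliphatic carbon with exactly two hydrogens.
Check the 11 heavy atoms by environment: 2× C (H2) → match; 2× C (H1) → no; 3× C (H3) → no; 2× O (H0) → no; 1× C (H0) → no; 1× N (H2) → no.
That gives 2 matching atoms.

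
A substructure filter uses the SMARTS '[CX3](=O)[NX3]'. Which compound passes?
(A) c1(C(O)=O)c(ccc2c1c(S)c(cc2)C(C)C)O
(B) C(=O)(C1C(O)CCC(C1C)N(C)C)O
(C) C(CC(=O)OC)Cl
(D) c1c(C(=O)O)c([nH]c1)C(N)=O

[CX3](=O)[NX3] describes a carbonyl carbon bonded to a trivalent nitrogen (an amide).
(A) has a carboxylic acid group (-C(=O)OH) but the carbonyl is bonded to O, not to an NX3 nitrogen.
(B) has a carboxylic acid group (-C(=O)OH) but the carbonyl is bonded to O, not to an NX3 nitrogen.
(C) has a methyl-ester group (-C(=O)OCH3) but the carbonyl is bonded to O, not to an NX3 nitrogen.
(D) contains a primary amide (-C(=O)NH2), which satisfies every atom and bond constraint.
So the answer is (D).

D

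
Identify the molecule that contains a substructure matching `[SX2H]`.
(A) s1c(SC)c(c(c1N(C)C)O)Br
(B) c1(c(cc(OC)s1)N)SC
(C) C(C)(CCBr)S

[SX2H] describes an aliphatic sulfur with two connections, one being H (a thiol).
(A) has a hydroxyl group (-OH) but it is an -OH, not an -SH.
(B) has a methylthio ether (-SCH3) but the sulfur has H0 (bonded to two carbons), not H1.
(C) contains a thiol (-SH), which satisfies every atom and bond constraint.
So the answer is (C).

C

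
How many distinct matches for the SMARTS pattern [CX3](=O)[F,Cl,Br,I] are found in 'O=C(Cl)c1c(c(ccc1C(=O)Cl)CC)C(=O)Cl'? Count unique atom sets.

3

[CX3](=O)[F,Cl,Br,I] is the SMARTS for an acyl halide: a carbonyl carbon bonded to a halogen.
The molecule carries 3 separate instances of an acyl chloride (-C(=O)Cl) meeting every constraint; each maps to a distinct set of atoms, giving 3 matches.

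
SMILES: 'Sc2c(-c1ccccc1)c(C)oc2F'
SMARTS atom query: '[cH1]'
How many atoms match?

5

The query [cH1] means: aromatic carbon bearing exactly one hydrogen.
Check the 14 heavy atoms by environment: 1× o (aromatic, H0) → no; 5× c (aromatic, H0) → no; 1× S (H1) → no; 1× C (H3) → no; 5× c (aromatic, H1) → match; 1× F (H0) → no.
That gives 5 matching atoms.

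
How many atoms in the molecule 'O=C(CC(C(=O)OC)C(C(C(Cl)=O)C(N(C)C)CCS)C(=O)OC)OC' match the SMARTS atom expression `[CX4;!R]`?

Check the 26 heavy atoms by environment: 12× C (X4, acyclic) → match; 4× C (X3, acyclic) → no; 4× O (X1, acyclic) → no; 1× Cl (X1, acyclic) → no; 3× O (X2, acyclic) → no; 1× N (X3, acyclic) → no; 1× S (X2, acyclic) → no.
That gives 12 matching atoms.

12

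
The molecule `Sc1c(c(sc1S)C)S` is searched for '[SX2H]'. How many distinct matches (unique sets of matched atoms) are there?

[SX2H] is the SMARTS for a thiol: an aliphatic sulfur with two connections, one being H.
The molecule carries 3 separate instances of a thiol (-SH) meeting every constraint; each maps to a distinct set of atoms, giving 3 matches.

3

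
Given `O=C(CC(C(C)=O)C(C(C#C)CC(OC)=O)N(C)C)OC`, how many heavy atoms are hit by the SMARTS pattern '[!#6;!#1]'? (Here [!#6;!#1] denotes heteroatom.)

6

The query [!#6;!#1] means: not carbon and not hydrogen — any heteroatom.
Check the 21 heavy atoms by environment: 15× C → no; 5× O → match; 1× N → match.
Summing the matching environments: 5 + 1 = 6 matching atoms.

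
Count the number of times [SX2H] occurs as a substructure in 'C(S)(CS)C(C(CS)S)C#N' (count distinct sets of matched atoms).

4

[SX2H] is the SMARTS for a thiol: an aliphatic sulfur with two connections, one being H.
The molecule carries 4 separate instances of a thiol (-SH) meeting every constraint; each maps to a distinct set of atoms, giving 4 matches.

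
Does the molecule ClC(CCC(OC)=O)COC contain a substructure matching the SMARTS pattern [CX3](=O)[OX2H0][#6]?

Yes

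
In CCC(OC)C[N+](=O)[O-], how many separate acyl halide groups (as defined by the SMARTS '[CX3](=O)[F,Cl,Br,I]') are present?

0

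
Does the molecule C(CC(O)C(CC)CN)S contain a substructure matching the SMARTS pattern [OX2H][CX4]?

Yes

The pattern [OX2H][CX4] describes a hydroxyl oxygen bound to an sp3 (X4) carbon — an aliphatic alcohol.
The molecule carries a hydroxyl group (-OH), whose atoms satisfy every constraint of the query, so the pattern matches.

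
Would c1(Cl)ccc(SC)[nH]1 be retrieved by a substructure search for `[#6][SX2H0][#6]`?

Yes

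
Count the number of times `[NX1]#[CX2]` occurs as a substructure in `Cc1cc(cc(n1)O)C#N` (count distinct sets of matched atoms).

[NX1]#[CX2] is the SMARTS for a nitrile: a nitrogen triple-bonded to a two-connected carbon.
Exactly one fragment in the molecule meets all constraints, giving 1 match.

1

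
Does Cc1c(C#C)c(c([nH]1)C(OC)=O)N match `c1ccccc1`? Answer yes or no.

No

The pattern c1ccccc1 describes six aromatic carbons in a ring — a benzene ring.
The closest candidate here is a methyl group (-CH3), but no six-membered all-carbon aromatic ring is present. No other fragment satisfies the full query, so there is no match.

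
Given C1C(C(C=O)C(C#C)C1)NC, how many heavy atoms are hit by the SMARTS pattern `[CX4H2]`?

2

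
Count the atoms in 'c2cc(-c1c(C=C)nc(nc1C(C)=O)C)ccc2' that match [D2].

8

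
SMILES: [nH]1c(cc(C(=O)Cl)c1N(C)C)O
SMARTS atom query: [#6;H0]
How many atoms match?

The query [#6;H0] means: any carbon with no attached hydrogen.
Check the 12 heavy atoms by environment: 1× n (aromatic, H1) → no; 3× c (aromatic, H0) → match; 1× c (aromatic, H1) → no; 1× O (H1) → no; 1× N (H0) → no; 2× C (H3) → no; 1× C (H0) → match; 1× O (H0) → no; 1× Cl (H0) → no.
Summing the matching environments: 3 + 1 = 4 matching atoms.

4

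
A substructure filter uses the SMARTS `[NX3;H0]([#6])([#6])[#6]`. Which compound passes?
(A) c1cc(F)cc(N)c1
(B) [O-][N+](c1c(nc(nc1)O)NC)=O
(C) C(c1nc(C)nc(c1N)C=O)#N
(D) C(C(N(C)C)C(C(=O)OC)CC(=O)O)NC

D

[NX3;H0]([#6])([#6])[#6] describes a trivalent nitrogen with no H, bonded to three carbons (a tertiary amine).
(A) has a primary amino group (-NH2) but the nitrogen has H2, not H0 with three carbons.
(B) has an N-methylamino group (-NHCH3) but the nitrogen still has one H (H1), not H0.
(C) has a primary amino group (-NH2) but the nitrogen has H2, not H0 with three carbons.
(D) contains a dimethylamino group (-N(CH3)2), which satisfies every atom and bond constraint.
So the answer is (D).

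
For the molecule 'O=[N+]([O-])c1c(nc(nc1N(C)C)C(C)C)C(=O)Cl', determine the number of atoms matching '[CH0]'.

Check the 18 heavy atoms by environment: 2× n (aromatic, H0) → no; 4× c (aromatic, H0) → no; 1× N (H0) → no; 4× C (H3) → no; 1× N (charge +1, H0) → no; 1× O (charge -1, H0) → no; 2× O (H0) → no; 1× C (H1) → no; 1× C (H0) → match; 1× Cl (H0) → no.
That gives 1 matching atom.

1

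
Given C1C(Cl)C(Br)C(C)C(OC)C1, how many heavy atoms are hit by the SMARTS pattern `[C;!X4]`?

0

Check the 11 heavy atoms by environment: 8× C (X4) → no; 1× Br (X1) → no; 1× Cl (X1) → no; 1× O (X2) → no.
No environment satisfies the query, so 0 matching atoms.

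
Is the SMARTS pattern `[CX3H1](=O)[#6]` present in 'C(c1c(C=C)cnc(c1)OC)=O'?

The pattern [CX3H1](=O)[#6] describes an sp2 carbon with one H, double-bonded to O and single-bonded to carbon — an aldehyde.
The molecule carries an aldehyde (-CHO), whose atoms satisfy every constraint of the query, so the pattern matches.

Yes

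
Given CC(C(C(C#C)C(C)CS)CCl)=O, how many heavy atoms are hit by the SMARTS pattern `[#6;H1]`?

Check the 13 heavy atoms by environment: 2× C (H2) → no; 4× C (H1) → match; 1× S (H1) → no; 2× C (H0) → no; 1× O (H0) → no; 2× C (H3) → no; 1× Cl (H0) → no.
That gives 4 matching atoms.

4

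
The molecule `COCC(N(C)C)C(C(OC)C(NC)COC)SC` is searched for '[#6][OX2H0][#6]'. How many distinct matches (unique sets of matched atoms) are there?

3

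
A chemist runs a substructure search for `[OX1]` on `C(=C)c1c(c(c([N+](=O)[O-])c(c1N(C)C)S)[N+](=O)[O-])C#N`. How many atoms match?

The query [OX1] means: aliphatic oxygen with one total connection — typically a carbonyl =O or an oxide.
Check the 20 heavy atoms by environment: 6× c (aromatic, X3) → no; 2× N (charge +1, X3) → no; 2× O (charge -1, X1) → match; 2× O (X1) → match; 1× N (X3) → no; 2× C (X4) → no; 1× S (X2) → no; 2× C (X3) → no; 1× C (X2) → no; 1× N (X1) → no.
Summing the matching environments: 2 + 2 = 4 matching atoms.

4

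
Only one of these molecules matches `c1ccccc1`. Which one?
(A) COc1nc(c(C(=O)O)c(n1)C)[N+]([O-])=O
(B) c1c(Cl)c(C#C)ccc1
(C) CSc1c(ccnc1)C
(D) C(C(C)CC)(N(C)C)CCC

c1ccccc1 describes six aromatic carbons in a ring (a benzene ring).
(A) has a methyl group (-CH3) but no six-membered all-carbon aromatic ring is present.
(B) contains the required atom environment, so the pattern matches.
(C) has a methyl group (-CH3) but no six-membered all-carbon aromatic ring is present.
(D) has a methyl group (-CH3) but no six-membered all-carbon aromatic ring is present.
So the answer is (B).

B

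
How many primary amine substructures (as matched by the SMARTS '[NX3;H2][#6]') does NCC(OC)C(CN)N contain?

3

[NX3;H2][#6] is the SMARTS for a primary amine: a trivalent nitrogen with two H attached to carbon.
The molecule carries 3 separate instances of a primary amino group (-NH2) meeting every constraint; each maps to a distinct set of atoms, giving 3 matches.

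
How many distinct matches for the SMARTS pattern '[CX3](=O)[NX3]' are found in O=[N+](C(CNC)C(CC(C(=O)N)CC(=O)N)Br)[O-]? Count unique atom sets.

[CX3](=O)[NX3] is the SMARTS for an amide: a carbonyl carbon bonded to a trivalent nitrogen.
The molecule carries 2 separate instances of a primary amide (-C(=O)NH2) meeting every constraint; each maps to a distinct set of atoms, giving 2 matches.

2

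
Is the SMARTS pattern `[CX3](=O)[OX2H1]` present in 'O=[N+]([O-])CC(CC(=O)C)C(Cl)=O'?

No

The pattern [CX3](=O)[OX2H1] describes an sp2 carbon double-bonded to O and single-bonded to an -OH oxygen — a carboxylic acid.
The closest candidate here is an acyl chloride (-C(=O)Cl), but the carbonyl is bonded to Cl, not to an -OH oxygen. No other fragment satisfies the full query, so there is no match.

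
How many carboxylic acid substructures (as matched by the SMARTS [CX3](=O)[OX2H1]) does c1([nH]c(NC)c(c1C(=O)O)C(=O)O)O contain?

[CX3](=O)[OX2H1] is the SMARTS for a carboxylic acid: an sp2 carbon double-bonded to O and single-bonded to an -OH oxygen.
The molecule carries 2 separate instances of a carboxylic acid group (-C(=O)OH) meeting every constraint; each maps to a distinct set of atoms, giving 2 matches.

2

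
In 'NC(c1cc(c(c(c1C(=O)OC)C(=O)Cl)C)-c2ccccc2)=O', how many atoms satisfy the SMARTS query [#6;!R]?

Check the 23 heavy atoms by environment: 12× c (aromatic, in 6-ring) → no; 5× C (acyclic) → match; 4× O (acyclic) → no; 1× Cl (acyclic) → no; 1× N (acyclic) → no.
That gives 5 matching atoms.

5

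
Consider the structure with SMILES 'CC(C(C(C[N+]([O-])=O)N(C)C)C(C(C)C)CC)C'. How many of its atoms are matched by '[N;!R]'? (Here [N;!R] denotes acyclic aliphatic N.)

2

Check the 18 heavy atoms by environment: 14× C (acyclic) → no; 1× N (charge +1, acyclic) → match; 1× O (charge -1, acyclic) → no; 1× O (acyclic) → no; 1× N (acyclic) → match.
Summing the matching environments: 1 + 1 = 2 matching atoms.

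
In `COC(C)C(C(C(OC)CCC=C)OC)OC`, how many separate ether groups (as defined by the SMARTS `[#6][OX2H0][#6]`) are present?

[#6][OX2H0][#6] is the SMARTS for an ether: an aliphatic oxygen bridging two carbons with no H on the oxygen.
The molecule carries 4 separate instances of a methoxy ether (-OCH3) meeting every constraint; each maps to a distinct set of atoms, giving 4 matches.

4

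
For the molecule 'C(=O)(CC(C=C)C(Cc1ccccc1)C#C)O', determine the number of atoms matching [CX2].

2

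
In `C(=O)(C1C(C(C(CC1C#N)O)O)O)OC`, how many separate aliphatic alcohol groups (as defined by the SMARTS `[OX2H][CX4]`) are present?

3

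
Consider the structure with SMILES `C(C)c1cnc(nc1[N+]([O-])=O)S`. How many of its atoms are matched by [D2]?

4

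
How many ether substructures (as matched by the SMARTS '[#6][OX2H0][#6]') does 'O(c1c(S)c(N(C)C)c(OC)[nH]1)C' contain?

2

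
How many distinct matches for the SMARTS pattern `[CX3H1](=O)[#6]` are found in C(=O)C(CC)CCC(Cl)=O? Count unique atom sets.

1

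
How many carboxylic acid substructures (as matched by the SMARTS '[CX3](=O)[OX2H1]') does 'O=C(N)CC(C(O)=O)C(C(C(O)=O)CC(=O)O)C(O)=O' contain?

[CX3](=O)[OX2H1] is the SMARTS for a carboxylic acid: an sp2 carbon double-bonded to O and single-bonded to an -OH oxygen.
The molecule carries 4 separate instances of a carboxylic acid group (-C(=O)OH) meeting every constraint; each maps to a distinct set of atoms, giving 4 matches.

4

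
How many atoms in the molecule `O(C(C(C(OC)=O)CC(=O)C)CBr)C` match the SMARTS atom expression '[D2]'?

The query [D2] means: atom with exactly two heavy-atom neighbours.
Check the 14 heavy atoms by environment: 2× C (D2) → match; 4× C (D3) → no; 2× O (D1) → no; 3× C (D1) → no; 2× O (D2) → match; 1× Br (D1) → no.
Summing the matching environments: 2 + 2 = 4 matching atoms.

4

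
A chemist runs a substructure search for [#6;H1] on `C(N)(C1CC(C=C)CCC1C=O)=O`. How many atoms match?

The query [#6;H1] means: any carbon bearing exactly one hydrogen.
Check the 13 heavy atoms by environment: 4× C (H2) → no; 5× C (H1) → match; 2× O (H0) → no; 1× C (H0) → no; 1× N (H2) → no.
That gives 5 matching atoms.

5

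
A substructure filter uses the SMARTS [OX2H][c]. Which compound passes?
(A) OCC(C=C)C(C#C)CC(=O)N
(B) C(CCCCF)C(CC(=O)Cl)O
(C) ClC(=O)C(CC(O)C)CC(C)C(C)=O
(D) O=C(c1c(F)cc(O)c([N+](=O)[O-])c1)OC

[OX2H][c] describes a hydroxyl oxygen attached to an aromatic carbon (a phenol).
(A) has a hydroxyl group (-OH) but the -OH is on an aliphatic carbon, not an aromatic c.
(B) has a hydroxyl group (-OH) but the -OH is on an aliphatic carbon, not an aromatic c.
(C) has a hydroxyl group (-OH) but the -OH is on an aliphatic carbon, not an aromatic c.
(D) contains a hydroxyl group (-OH), which satisfies every atom and bond constraint.
So the answer is (D).

D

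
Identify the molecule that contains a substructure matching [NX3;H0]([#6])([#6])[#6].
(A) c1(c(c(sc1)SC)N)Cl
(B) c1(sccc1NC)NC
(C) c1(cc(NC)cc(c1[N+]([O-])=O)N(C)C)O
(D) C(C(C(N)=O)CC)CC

[NX3;H0]([#6])([#6])[#6] describes a trivalent nitrogen with no H, bonded to three carbons (a tertiary amine).
(A) has a primary amino group (-NH2) but the nitrogen has H2, not H0 with three carbons.
(B) has an N-methylamino group (-NHCH3) but the nitrogen still has one H (H1), not H0.
(C) contains a dimethylamino group (-N(CH3)2), which satisfies every atom and bond constraint.
(D) has a primary amide (-C(=O)NH2) but the amide nitrogen has H2 and only one carbon neighbour.
So the answer is (C).

C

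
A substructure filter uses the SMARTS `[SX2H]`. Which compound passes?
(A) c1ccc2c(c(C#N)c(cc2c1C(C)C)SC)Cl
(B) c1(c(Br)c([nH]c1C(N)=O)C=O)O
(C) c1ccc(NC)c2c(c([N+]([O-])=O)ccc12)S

[SX2H] describes an aliphatic sulfur with two connections, one being H (a thiol).
(A) has a methylthio ether (-SCH3) but the sulfur has H0 (bonded to two carbons), not H1.
(B) has a hydroxyl group (-OH) but it is an -OH, not an -SH.
(C) contains a thiol (-SH), which satisfies every atom and bond constraint.
So the answer is (C).

C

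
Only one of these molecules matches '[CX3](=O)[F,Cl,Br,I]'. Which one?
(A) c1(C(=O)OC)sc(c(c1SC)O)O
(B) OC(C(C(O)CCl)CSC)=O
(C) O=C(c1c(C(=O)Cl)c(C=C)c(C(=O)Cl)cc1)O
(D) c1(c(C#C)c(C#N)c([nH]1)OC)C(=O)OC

[CX3](=O)[F,Cl,Br,I] describes a carbonyl carbon bonded to a halogen (an acyl halide).
(A) has a methyl-ester group (-C(=O)OCH3) but the carbonyl is bonded to -O-C, not to a halogen.
(B) has a chloro substituent but the Cl is not on a carbonyl carbon.
(C) contains an acyl chloride (-C(=O)Cl), which satisfies every atom and bond constraint.
(D) has a methyl-ester group (-C(=O)OCH3) but the carbonyl is bonded to -O-C, not to a halogen.
So the answer is (C).

C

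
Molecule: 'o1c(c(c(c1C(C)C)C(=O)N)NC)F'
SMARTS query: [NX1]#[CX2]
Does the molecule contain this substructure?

The pattern [NX1]#[CX2] describes a nitrogen triple-bonded to a two-connected carbon — a nitrile.
The closest candidate here is a primary amide (-C(=O)NH2), but the nitrogen is NX3, not NX1. No other fragment satisfies the full query, so there is no match.

No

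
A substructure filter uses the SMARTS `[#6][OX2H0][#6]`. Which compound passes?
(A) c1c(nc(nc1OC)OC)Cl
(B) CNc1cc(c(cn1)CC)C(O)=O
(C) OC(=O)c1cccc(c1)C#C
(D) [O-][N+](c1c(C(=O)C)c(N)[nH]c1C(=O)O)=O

[#6][OX2H0][#6] describes an aliphatic oxygen bridging two carbons with no H on the oxygen (an ether).
(A) contains a methoxy ether (-OCH3), which satisfies every atom and bond constraint.
(B) has a carboxylic acid group (-C(=O)OH) but the -OH oxygen has H1; the =O is OX1, not OX2.
(C) has a carboxylic acid group (-C(=O)OH) but the -OH oxygen has H1; the =O is OX1, not OX2.
(D) has a carboxylic acid group (-C(=O)OH) but the -OH oxygen has H1; the =O is OX1, not OX2.
So the answer is (A).

A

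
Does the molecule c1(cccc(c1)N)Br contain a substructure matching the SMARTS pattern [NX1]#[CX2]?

No

The pattern [NX1]#[CX2] describes a nitrogen triple-bonded to a two-connected carbon — a nitrile.
The closest candidate here is a primary amino group (-NH2), but the nitrogen is NX3 (three connections), not NX1 triple-bonded. No other fragment satisfies the full query, so there is no match.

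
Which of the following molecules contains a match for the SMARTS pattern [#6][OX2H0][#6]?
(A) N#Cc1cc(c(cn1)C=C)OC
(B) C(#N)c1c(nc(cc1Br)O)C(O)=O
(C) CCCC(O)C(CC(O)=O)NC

A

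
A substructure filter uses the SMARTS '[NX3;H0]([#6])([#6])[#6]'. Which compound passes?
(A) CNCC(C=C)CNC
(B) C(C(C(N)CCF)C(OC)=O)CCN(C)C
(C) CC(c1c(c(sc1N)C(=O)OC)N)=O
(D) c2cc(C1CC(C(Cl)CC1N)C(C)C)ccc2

B

[NX3;H0]([#6])([#6])[#6] describes a trivalent nitrogen with no H, bonded to three carbons (a tertiary amine).
(A) has an N-methylamino group (-NHCH3) but the nitrogen still has one H (H1), not H0.
(B) contains a dimethylamino group (-N(CH3)2), which satisfies every atom and bond constraint.
(C) has a primary amino group (-NH2) but the nitrogen has H2, not H0 with three carbons.
(D) has a primary amino group (-NH2) but the nitrogen has H2, not H0 with three carbons.
So the answer is (B).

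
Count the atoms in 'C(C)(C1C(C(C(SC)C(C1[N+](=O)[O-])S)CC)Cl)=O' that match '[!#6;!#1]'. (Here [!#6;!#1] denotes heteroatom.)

7

The query [!#6;!#1] means: not carbon and not hydrogen — any heteroatom.
Check the 18 heavy atoms by environment: 11× C → no; 1× N (charge +1) → match; 1× O (charge -1) → match; 2× O → match; 2× S → match; 1× Cl → match.
Summing the matching environments: 1 + 1 + 2 + 2 + 1 = 7 matching atoms.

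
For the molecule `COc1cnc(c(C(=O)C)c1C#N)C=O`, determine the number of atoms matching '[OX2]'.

1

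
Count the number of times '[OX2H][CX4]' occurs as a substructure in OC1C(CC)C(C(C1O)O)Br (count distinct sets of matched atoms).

3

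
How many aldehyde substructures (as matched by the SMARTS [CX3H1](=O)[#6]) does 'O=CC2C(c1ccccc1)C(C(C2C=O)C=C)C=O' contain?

[CX3H1](=O)[#6] is the SMARTS for an aldehyde: an sp2 carbon with one H, double-bonded to O and single-bonded to carbon.
The molecule carries 3 separate instances of an aldehyde (-CHO) meeting every constraint; each maps to a distinct set of atoms, giving 3 matches.

3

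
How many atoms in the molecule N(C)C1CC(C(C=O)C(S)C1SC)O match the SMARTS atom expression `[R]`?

6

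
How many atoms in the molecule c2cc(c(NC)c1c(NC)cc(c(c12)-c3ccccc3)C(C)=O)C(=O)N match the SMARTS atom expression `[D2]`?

10

Check the 26 heavy atoms by environment: 8× c (aromatic, D3) → no; 8× c (aromatic, D2) → match; 2× N (D2) → match; 3× C (D1) → no; 2× C (D3) → no; 2× O (D1) → no; 1× N (D1) → no.
Summing the matching environments: 8 + 2 = 10 matching atoms.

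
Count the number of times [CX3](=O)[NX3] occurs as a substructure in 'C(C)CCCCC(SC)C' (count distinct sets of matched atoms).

[CX3](=O)[NX3] is the SMARTS for an amide: a carbonyl carbon bonded to a trivalent nitrogen.
No fragment in the molecule satisfies every constraint, giving 0 matches.

0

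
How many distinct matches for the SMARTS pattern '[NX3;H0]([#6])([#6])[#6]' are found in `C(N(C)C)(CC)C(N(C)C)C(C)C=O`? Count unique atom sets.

[NX3;H0]([#6])([#6])[#6] is the SMARTS for a tertiary amine: a trivalent nitrogen with no H, bonded to three carbons.
The molecule carries 2 separate instances of a dimethylamino group (-N(CH3)2) meeting every constraint; each maps to a distinct set of atoms, giving 2 matches.

2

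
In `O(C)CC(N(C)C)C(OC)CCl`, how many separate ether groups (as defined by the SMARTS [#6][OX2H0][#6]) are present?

2

[#6][OX2H0][#6] is the SMARTS for an ether: an aliphatic oxygen bridging two carbons with no H on the oxygen.
The molecule carries 2 separate instances of a methoxy ether (-OCH3) meeting every constraint; each maps to a distinct set of atoms, giving 2 matches.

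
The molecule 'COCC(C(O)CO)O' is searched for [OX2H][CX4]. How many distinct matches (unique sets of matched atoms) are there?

[OX2H][CX4] is the SMARTS for an aliphatic alcohol: a hydroxyl oxygen bound to an sp3 (X4) carbon.
The molecule carries 3 separate instances of a hydroxyl group (-OH) meeting every constraint; each maps to a distinct set of atoms, giving 3 matches.

3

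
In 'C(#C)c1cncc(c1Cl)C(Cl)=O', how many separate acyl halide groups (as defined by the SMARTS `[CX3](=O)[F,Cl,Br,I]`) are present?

[CX3](=O)[F,Cl,Br,I] is the SMARTS for an acyl halide: a carbonyl carbon bonded to a halogen.
Exactly one fragment in the molecule meets all constraints, giving 1 match.

1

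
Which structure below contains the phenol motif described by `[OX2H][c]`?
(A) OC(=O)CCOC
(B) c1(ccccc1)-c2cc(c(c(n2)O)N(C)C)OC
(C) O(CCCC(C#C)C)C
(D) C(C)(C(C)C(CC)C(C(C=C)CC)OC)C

[OX2H][c] describes a hydroxyl oxygen attached to an aromatic carbon (a phenol).
(A) has a methoxy ether (-OCH3) but the oxygen has H0, not H1.
(B) contains a hydroxyl group (-OH), which satisfies every atom and bond constraint.
(C) has a methoxy ether (-OCH3) but the oxygen has H0, not H1.
(D) has a methoxy ether (-OCH3) but the oxygen has H0, not H1.
So the answer is (B).

B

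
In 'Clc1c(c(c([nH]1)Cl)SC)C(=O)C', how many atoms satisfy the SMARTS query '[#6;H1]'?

0

Check the 12 heavy atoms by environment: 1× n (aromatic, H1) → no; 4× c (aromatic, H0) → no; 2× Cl (H0) → no; 1× C (H0) → no; 1× O (H0) → no; 2× C (H3) → no; 1× S (H0) → no.
No environment satisfies the query, so 0 matching atoms.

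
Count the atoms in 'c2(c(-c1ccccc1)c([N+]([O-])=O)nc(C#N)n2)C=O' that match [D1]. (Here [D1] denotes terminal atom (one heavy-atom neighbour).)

The query [D1] means: atom with exactly one heavy-atom neighbour (degree 1).
Check the 19 heavy atoms by environment: 2× n (aromatic, D2) → no; 5× c (aromatic, D3) → no; 2× C (D2) → no; 2× O (D1) → match; 5× c (aromatic, D2) → no; 1× N (D1) → match; 1× N (charge +1, D3) → no; 1× O (charge -1, D1) → match.
Summing the matching environments: 2 + 1 + 1 = 4 matching atoms.

4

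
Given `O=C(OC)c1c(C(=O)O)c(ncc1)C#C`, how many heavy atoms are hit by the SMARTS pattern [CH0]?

The query [CH0] means: aliphatic carbon with no attached hydrogen.
Check the 15 heavy atoms by environment: 1× n (aromatic, H0) → no; 3× c (aromatic, H0) → no; 2× c (aromatic, H1) → no; 3× C (H0) → match; 3× O (H0) → no; 1× C (H3) → no; 1× C (H1) → no; 1× O (H1) → no.
That gives 3 matching atoms.

3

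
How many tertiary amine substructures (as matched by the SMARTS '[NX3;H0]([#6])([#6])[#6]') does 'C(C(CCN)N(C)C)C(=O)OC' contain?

[NX3;H0]([#6])([#6])[#6] is the SMARTS for a tertiary amine: a trivalent nitrogen with no H, bonded to three carbons.
Exactly one fragment in the molecule meets all constraints, giving 1 match.

1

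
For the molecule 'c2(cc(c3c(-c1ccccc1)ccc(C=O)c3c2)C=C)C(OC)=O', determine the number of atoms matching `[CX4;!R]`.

1

The query [CX4;!R] means: aliphatic carbon with four total connections, not in a ring.
Check the 24 heavy atoms by environment: 16× c (aromatic, X3, in 6-ring) → no; 4× C (X3, acyclic) → no; 2× O (X1, acyclic) → no; 1× O (X2, acyclic) → no; 1× C (X4, acyclic) → match.
That gives 1 matching atom.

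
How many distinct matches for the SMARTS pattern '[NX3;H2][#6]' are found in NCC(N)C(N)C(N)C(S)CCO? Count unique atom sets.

4

[NX3;H2][#6] is the SMARTS for a primary amine: a trivalent nitrogen with two H attached to carbon.
The molecule carries 4 separate instances of a primary amino group (-NH2) meeting every constraint; each maps to a distinct set of atoms, giving 4 matches.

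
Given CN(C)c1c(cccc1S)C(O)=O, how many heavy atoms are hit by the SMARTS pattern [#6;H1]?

The query [#6;H1] means: any carbon bearing exactly one hydrogen.
Check the 13 heavy atoms by environment: 3× c (aromatic, H1) → match; 3× c (aromatic, H0) → no; 1× C (H0) → no; 1× O (H0) → no; 1× O (H1) → no; 1× S (H1) → no; 1× N (H0) → no; 2× C (H3) → no.
That gives 3 matching atoms.

3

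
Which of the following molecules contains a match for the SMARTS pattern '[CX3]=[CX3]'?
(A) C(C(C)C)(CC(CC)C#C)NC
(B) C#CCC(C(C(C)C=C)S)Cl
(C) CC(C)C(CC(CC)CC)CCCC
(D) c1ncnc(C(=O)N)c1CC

B

[CX3]=[CX3] describes a non-aromatic C=C double bond between two sp2 carbons (an alkene).
(A) has an ethynyl group (-C#CH) but the C-C bond is a triple bond, not a double bond.
(B) contains a vinyl group (-CH=CH2), which satisfies every atom and bond constraint.
(C) has an ethyl group (-CH2CH3) but its C-C bond is a single bond between CX4 carbons, not CX3=CX3.
(D) has an ethyl group (-CH2CH3) but its C-C bond is a single bond between CX4 carbons, not CX3=CX3.
So the answer is (B).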